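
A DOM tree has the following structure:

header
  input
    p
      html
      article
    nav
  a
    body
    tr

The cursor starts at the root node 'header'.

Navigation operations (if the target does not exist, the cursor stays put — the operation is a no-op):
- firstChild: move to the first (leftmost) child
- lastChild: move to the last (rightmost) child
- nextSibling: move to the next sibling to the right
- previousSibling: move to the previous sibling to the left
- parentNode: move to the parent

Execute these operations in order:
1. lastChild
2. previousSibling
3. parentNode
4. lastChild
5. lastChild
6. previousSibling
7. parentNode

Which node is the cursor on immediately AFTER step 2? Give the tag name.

Answer: input

Derivation:
After 1 (lastChild): a
After 2 (previousSibling): input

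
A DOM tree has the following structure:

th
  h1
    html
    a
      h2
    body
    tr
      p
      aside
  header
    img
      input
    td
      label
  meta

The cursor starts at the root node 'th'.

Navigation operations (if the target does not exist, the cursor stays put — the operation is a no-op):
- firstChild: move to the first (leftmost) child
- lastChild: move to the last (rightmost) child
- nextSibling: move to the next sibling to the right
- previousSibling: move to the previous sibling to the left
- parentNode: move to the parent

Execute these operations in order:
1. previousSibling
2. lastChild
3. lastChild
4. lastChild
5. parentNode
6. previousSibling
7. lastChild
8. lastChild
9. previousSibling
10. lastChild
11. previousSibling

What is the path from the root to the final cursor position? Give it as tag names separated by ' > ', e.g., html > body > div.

After 1 (previousSibling): th (no-op, stayed)
After 2 (lastChild): meta
After 3 (lastChild): meta (no-op, stayed)
After 4 (lastChild): meta (no-op, stayed)
After 5 (parentNode): th
After 6 (previousSibling): th (no-op, stayed)
After 7 (lastChild): meta
After 8 (lastChild): meta (no-op, stayed)
After 9 (previousSibling): header
After 10 (lastChild): td
After 11 (previousSibling): img

Answer: th > header > img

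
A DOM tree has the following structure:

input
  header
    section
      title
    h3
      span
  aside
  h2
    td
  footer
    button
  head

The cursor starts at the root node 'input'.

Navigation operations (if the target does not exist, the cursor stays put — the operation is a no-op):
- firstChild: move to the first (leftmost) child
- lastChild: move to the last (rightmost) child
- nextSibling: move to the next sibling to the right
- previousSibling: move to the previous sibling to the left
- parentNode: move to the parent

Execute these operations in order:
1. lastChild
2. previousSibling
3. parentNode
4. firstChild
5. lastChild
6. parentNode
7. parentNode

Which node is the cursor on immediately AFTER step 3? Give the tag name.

Answer: input

Derivation:
After 1 (lastChild): head
After 2 (previousSibling): footer
After 3 (parentNode): input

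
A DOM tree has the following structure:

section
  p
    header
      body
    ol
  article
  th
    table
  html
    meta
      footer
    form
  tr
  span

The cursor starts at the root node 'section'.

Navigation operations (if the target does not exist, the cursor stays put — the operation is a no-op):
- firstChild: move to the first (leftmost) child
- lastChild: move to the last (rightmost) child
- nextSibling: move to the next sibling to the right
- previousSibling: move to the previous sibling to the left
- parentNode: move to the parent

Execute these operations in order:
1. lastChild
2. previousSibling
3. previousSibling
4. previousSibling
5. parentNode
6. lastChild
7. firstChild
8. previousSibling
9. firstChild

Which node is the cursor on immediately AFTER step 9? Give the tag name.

Answer: tr

Derivation:
After 1 (lastChild): span
After 2 (previousSibling): tr
After 3 (previousSibling): html
After 4 (previousSibling): th
After 5 (parentNode): section
After 6 (lastChild): span
After 7 (firstChild): span (no-op, stayed)
After 8 (previousSibling): tr
After 9 (firstChild): tr (no-op, stayed)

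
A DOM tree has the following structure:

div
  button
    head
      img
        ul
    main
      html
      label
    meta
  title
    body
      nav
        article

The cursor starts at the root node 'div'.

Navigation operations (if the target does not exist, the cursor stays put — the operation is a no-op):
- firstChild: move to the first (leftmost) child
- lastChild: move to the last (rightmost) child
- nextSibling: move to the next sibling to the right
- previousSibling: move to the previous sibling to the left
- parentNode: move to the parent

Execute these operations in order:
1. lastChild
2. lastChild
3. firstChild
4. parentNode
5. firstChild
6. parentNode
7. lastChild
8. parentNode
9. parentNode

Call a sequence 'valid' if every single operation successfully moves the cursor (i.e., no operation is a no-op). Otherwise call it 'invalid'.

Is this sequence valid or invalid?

After 1 (lastChild): title
After 2 (lastChild): body
After 3 (firstChild): nav
After 4 (parentNode): body
After 5 (firstChild): nav
After 6 (parentNode): body
After 7 (lastChild): nav
After 8 (parentNode): body
After 9 (parentNode): title

Answer: valid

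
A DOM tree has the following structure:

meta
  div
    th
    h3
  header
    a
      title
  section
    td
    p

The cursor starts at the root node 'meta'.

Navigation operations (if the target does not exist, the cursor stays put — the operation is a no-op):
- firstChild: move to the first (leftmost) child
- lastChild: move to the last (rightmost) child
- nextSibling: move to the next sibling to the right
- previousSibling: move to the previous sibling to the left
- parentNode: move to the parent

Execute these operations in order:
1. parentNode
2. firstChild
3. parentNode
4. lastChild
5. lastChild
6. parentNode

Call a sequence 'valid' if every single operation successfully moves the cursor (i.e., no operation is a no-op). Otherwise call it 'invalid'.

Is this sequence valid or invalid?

After 1 (parentNode): meta (no-op, stayed)
After 2 (firstChild): div
After 3 (parentNode): meta
After 4 (lastChild): section
After 5 (lastChild): p
After 6 (parentNode): section

Answer: invalid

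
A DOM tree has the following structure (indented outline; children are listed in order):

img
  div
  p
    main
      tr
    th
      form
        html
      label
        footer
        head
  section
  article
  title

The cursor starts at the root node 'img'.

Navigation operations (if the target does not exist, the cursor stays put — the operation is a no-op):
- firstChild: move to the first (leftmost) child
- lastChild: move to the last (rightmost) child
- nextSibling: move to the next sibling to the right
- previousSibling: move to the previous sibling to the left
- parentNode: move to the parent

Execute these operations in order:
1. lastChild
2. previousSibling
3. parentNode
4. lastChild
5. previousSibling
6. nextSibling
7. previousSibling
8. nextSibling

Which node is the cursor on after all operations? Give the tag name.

After 1 (lastChild): title
After 2 (previousSibling): article
After 3 (parentNode): img
After 4 (lastChild): title
After 5 (previousSibling): article
After 6 (nextSibling): title
After 7 (previousSibling): article
After 8 (nextSibling): title

Answer: title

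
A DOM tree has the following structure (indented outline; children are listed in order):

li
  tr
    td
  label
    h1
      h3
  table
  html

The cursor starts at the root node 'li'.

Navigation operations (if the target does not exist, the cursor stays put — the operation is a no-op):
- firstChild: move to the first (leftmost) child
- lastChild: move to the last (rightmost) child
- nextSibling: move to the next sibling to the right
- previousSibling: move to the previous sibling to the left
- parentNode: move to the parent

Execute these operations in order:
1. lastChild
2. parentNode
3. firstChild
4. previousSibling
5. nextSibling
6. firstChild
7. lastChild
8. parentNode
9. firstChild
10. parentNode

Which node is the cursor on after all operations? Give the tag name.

Answer: h1

Derivation:
After 1 (lastChild): html
After 2 (parentNode): li
After 3 (firstChild): tr
After 4 (previousSibling): tr (no-op, stayed)
After 5 (nextSibling): label
After 6 (firstChild): h1
After 7 (lastChild): h3
After 8 (parentNode): h1
After 9 (firstChild): h3
After 10 (parentNode): h1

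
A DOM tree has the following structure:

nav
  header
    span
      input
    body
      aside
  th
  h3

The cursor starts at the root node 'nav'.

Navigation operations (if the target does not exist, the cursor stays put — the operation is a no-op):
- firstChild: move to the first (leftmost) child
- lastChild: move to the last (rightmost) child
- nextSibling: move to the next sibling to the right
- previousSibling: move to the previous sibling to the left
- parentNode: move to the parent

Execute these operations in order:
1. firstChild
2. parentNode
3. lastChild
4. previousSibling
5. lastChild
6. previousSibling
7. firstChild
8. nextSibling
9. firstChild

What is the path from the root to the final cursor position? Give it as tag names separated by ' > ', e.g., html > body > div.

After 1 (firstChild): header
After 2 (parentNode): nav
After 3 (lastChild): h3
After 4 (previousSibling): th
After 5 (lastChild): th (no-op, stayed)
After 6 (previousSibling): header
After 7 (firstChild): span
After 8 (nextSibling): body
After 9 (firstChild): aside

Answer: nav > header > body > aside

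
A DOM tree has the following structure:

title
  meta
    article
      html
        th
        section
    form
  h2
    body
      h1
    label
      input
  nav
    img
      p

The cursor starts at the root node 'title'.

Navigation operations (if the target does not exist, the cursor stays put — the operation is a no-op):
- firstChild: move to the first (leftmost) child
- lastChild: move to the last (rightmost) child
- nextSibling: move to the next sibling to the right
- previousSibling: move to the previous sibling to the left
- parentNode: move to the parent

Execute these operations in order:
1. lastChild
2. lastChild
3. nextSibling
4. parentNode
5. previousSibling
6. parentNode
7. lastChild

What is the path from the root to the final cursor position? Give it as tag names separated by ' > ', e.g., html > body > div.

After 1 (lastChild): nav
After 2 (lastChild): img
After 3 (nextSibling): img (no-op, stayed)
After 4 (parentNode): nav
After 5 (previousSibling): h2
After 6 (parentNode): title
After 7 (lastChild): nav

Answer: title > nav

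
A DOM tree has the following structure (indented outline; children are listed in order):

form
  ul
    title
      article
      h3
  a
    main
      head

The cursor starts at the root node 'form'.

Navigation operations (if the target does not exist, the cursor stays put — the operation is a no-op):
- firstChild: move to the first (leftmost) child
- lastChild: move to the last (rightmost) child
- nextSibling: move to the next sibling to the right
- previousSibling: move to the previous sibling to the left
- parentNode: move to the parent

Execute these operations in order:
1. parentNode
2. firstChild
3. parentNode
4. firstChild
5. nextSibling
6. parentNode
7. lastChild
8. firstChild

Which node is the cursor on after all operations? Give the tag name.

Answer: main

Derivation:
After 1 (parentNode): form (no-op, stayed)
After 2 (firstChild): ul
After 3 (parentNode): form
After 4 (firstChild): ul
After 5 (nextSibling): a
After 6 (parentNode): form
After 7 (lastChild): a
After 8 (firstChild): main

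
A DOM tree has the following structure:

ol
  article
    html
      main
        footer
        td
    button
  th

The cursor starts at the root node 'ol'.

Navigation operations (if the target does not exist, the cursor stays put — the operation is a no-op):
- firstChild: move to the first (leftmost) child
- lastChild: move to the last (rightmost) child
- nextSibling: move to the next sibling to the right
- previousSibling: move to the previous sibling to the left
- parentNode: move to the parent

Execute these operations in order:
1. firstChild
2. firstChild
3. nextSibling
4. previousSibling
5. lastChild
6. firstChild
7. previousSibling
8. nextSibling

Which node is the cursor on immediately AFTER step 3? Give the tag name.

Answer: button

Derivation:
After 1 (firstChild): article
After 2 (firstChild): html
After 3 (nextSibling): button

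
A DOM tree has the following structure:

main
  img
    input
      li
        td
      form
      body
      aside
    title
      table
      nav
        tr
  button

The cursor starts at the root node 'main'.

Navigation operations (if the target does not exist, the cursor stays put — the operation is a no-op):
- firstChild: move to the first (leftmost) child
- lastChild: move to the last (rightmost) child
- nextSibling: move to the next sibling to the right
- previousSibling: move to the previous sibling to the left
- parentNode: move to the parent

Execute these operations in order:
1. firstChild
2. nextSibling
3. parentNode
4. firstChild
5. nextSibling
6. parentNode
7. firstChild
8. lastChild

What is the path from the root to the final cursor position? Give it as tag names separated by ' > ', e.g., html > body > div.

Answer: main > img > title

Derivation:
After 1 (firstChild): img
After 2 (nextSibling): button
After 3 (parentNode): main
After 4 (firstChild): img
After 5 (nextSibling): button
After 6 (parentNode): main
After 7 (firstChild): img
After 8 (lastChild): title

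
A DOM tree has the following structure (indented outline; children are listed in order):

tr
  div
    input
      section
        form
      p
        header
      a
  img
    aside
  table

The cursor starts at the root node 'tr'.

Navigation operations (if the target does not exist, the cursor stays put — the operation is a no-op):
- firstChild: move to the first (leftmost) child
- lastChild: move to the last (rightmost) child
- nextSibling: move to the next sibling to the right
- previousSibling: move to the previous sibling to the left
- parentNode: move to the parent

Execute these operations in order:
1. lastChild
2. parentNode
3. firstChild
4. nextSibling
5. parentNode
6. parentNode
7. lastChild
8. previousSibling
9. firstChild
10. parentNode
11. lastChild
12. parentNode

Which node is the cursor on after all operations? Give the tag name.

Answer: img

Derivation:
After 1 (lastChild): table
After 2 (parentNode): tr
After 3 (firstChild): div
After 4 (nextSibling): img
After 5 (parentNode): tr
After 6 (parentNode): tr (no-op, stayed)
After 7 (lastChild): table
After 8 (previousSibling): img
After 9 (firstChild): aside
After 10 (parentNode): img
After 11 (lastChild): aside
After 12 (parentNode): img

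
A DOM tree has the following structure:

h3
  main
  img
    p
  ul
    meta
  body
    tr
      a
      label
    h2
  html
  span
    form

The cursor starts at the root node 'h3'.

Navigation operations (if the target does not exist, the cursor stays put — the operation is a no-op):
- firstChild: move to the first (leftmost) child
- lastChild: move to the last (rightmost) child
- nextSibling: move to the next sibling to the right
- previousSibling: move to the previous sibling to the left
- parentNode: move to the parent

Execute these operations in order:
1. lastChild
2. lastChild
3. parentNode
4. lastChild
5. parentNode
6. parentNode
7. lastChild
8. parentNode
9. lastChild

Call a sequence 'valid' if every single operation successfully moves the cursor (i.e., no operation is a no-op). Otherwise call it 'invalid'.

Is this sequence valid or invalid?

Answer: valid

Derivation:
After 1 (lastChild): span
After 2 (lastChild): form
After 3 (parentNode): span
After 4 (lastChild): form
After 5 (parentNode): span
After 6 (parentNode): h3
After 7 (lastChild): span
After 8 (parentNode): h3
After 9 (lastChild): span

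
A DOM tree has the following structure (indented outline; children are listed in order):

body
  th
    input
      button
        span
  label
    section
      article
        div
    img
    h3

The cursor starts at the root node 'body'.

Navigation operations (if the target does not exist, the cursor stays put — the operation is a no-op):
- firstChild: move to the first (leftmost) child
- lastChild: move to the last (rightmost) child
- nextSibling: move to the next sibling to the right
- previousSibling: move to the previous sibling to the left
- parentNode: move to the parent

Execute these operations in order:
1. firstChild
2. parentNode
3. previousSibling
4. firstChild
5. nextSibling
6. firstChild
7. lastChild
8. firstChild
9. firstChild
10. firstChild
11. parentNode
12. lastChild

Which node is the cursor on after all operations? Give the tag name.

Answer: div

Derivation:
After 1 (firstChild): th
After 2 (parentNode): body
After 3 (previousSibling): body (no-op, stayed)
After 4 (firstChild): th
After 5 (nextSibling): label
After 6 (firstChild): section
After 7 (lastChild): article
After 8 (firstChild): div
After 9 (firstChild): div (no-op, stayed)
After 10 (firstChild): div (no-op, stayed)
After 11 (parentNode): article
After 12 (lastChild): div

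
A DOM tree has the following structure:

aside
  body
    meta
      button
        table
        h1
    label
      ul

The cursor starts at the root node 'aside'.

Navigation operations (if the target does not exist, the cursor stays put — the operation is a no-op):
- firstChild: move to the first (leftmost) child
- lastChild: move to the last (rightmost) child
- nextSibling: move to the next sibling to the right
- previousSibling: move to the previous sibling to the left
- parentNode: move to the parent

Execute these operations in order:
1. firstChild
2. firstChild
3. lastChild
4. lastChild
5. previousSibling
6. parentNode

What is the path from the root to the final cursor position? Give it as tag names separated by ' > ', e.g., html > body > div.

Answer: aside > body > meta > button

Derivation:
After 1 (firstChild): body
After 2 (firstChild): meta
After 3 (lastChild): button
After 4 (lastChild): h1
After 5 (previousSibling): table
After 6 (parentNode): button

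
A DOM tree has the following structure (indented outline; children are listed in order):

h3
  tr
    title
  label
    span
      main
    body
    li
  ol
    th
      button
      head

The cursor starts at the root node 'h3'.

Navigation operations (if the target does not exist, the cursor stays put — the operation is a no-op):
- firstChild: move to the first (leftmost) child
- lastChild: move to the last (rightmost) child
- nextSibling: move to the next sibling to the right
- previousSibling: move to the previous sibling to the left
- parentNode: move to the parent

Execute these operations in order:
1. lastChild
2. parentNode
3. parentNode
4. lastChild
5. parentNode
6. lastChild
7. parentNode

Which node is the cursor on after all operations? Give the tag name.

After 1 (lastChild): ol
After 2 (parentNode): h3
After 3 (parentNode): h3 (no-op, stayed)
After 4 (lastChild): ol
After 5 (parentNode): h3
After 6 (lastChild): ol
After 7 (parentNode): h3

Answer: h3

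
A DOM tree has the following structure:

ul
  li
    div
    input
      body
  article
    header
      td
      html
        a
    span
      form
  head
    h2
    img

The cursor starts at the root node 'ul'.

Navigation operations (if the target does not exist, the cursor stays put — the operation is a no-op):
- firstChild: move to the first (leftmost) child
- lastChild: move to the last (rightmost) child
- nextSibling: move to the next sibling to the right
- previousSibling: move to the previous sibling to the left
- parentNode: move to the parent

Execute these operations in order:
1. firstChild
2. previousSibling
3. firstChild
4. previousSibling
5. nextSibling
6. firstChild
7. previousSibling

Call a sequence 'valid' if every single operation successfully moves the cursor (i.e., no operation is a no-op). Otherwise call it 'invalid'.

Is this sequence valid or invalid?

After 1 (firstChild): li
After 2 (previousSibling): li (no-op, stayed)
After 3 (firstChild): div
After 4 (previousSibling): div (no-op, stayed)
After 5 (nextSibling): input
After 6 (firstChild): body
After 7 (previousSibling): body (no-op, stayed)

Answer: invalid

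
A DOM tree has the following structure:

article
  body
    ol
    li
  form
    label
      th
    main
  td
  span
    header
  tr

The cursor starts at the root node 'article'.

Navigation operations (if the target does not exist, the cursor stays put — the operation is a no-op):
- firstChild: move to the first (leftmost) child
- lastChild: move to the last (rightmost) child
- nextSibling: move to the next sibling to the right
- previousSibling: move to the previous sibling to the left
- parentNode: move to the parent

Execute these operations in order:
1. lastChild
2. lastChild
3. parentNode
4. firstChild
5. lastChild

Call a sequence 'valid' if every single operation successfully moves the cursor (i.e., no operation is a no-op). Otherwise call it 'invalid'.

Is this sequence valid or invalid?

Answer: invalid

Derivation:
After 1 (lastChild): tr
After 2 (lastChild): tr (no-op, stayed)
After 3 (parentNode): article
After 4 (firstChild): body
After 5 (lastChild): li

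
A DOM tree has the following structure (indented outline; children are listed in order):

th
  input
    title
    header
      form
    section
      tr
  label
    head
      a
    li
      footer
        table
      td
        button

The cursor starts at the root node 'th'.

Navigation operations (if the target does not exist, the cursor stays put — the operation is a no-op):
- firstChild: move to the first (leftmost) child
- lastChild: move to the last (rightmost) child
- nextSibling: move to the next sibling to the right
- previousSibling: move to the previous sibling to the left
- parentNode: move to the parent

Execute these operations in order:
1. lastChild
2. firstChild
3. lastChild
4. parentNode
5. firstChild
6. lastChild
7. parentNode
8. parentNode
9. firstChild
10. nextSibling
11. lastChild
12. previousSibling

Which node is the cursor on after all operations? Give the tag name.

Answer: footer

Derivation:
After 1 (lastChild): label
After 2 (firstChild): head
After 3 (lastChild): a
After 4 (parentNode): head
After 5 (firstChild): a
After 6 (lastChild): a (no-op, stayed)
After 7 (parentNode): head
After 8 (parentNode): label
After 9 (firstChild): head
After 10 (nextSibling): li
After 11 (lastChild): td
After 12 (previousSibling): footer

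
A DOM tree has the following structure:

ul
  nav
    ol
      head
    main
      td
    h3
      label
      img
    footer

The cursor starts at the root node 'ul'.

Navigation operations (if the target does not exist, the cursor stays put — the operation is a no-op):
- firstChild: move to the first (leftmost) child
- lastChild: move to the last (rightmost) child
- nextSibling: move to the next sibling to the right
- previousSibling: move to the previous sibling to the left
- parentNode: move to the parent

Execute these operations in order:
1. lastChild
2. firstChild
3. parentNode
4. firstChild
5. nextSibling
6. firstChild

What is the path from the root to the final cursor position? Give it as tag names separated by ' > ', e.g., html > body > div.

Answer: ul > nav > main > td

Derivation:
After 1 (lastChild): nav
After 2 (firstChild): ol
After 3 (parentNode): nav
After 4 (firstChild): ol
After 5 (nextSibling): main
After 6 (firstChild): td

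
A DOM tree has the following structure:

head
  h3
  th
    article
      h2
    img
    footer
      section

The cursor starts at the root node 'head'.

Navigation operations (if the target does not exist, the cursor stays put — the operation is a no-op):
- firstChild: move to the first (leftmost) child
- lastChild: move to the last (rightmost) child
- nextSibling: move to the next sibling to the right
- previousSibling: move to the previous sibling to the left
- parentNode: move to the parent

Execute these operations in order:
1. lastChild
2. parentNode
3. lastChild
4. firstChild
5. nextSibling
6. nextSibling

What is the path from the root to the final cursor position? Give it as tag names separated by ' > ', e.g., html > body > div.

After 1 (lastChild): th
After 2 (parentNode): head
After 3 (lastChild): th
After 4 (firstChild): article
After 5 (nextSibling): img
After 6 (nextSibling): footer

Answer: head > th > footer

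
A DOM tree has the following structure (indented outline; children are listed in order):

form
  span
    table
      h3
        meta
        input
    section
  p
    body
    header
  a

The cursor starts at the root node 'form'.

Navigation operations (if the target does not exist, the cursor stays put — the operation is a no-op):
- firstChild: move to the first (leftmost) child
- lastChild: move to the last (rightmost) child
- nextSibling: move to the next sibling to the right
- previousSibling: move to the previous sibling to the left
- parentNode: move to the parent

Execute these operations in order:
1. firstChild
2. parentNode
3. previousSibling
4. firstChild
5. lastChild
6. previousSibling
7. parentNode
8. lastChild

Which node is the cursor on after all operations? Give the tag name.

Answer: section

Derivation:
After 1 (firstChild): span
After 2 (parentNode): form
After 3 (previousSibling): form (no-op, stayed)
After 4 (firstChild): span
After 5 (lastChild): section
After 6 (previousSibling): table
After 7 (parentNode): span
After 8 (lastChild): section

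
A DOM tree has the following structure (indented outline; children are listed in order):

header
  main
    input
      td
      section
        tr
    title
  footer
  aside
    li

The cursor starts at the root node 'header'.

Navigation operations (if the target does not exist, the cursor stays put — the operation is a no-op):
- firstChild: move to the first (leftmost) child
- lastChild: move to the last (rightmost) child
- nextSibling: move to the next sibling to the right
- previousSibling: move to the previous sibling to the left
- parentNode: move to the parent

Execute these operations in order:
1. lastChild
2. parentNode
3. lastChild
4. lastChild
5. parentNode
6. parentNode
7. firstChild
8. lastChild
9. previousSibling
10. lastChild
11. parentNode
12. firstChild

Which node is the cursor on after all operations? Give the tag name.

After 1 (lastChild): aside
After 2 (parentNode): header
After 3 (lastChild): aside
After 4 (lastChild): li
After 5 (parentNode): aside
After 6 (parentNode): header
After 7 (firstChild): main
After 8 (lastChild): title
After 9 (previousSibling): input
After 10 (lastChild): section
After 11 (parentNode): input
After 12 (firstChild): td

Answer: td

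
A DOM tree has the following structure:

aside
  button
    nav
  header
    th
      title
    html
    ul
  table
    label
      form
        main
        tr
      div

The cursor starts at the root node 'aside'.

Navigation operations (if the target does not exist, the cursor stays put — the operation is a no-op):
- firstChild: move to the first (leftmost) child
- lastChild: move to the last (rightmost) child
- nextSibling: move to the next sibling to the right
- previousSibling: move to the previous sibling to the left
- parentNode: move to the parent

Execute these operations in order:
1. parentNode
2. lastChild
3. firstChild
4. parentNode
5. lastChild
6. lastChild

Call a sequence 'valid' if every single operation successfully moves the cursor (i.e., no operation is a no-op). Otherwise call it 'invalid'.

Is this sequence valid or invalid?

After 1 (parentNode): aside (no-op, stayed)
After 2 (lastChild): table
After 3 (firstChild): label
After 4 (parentNode): table
After 5 (lastChild): label
After 6 (lastChild): div

Answer: invalid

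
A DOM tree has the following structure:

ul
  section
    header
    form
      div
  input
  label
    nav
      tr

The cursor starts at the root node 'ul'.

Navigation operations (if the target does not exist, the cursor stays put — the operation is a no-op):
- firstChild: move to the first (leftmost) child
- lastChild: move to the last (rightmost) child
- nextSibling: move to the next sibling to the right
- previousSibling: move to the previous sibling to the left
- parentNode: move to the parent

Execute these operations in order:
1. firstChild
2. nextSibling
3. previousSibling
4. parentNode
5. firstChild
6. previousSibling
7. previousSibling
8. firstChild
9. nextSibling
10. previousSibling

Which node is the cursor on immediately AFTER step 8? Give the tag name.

After 1 (firstChild): section
After 2 (nextSibling): input
After 3 (previousSibling): section
After 4 (parentNode): ul
After 5 (firstChild): section
After 6 (previousSibling): section (no-op, stayed)
After 7 (previousSibling): section (no-op, stayed)
After 8 (firstChild): header

Answer: header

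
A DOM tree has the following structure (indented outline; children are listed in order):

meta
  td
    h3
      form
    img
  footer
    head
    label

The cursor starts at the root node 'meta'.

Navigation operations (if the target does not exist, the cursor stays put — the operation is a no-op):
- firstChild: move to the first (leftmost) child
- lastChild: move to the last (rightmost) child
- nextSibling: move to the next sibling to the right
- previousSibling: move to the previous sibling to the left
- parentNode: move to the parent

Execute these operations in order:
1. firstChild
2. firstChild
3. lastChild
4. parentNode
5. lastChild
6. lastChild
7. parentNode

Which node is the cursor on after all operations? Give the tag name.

Answer: h3

Derivation:
After 1 (firstChild): td
After 2 (firstChild): h3
After 3 (lastChild): form
After 4 (parentNode): h3
After 5 (lastChild): form
After 6 (lastChild): form (no-op, stayed)
After 7 (parentNode): h3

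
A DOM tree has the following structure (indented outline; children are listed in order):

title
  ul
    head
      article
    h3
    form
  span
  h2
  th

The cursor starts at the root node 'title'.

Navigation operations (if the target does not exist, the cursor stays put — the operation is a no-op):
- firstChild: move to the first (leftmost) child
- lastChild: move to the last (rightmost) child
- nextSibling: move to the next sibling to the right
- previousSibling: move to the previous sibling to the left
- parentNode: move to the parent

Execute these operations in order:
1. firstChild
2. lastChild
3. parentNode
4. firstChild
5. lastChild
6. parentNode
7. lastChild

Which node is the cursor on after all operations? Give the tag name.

After 1 (firstChild): ul
After 2 (lastChild): form
After 3 (parentNode): ul
After 4 (firstChild): head
After 5 (lastChild): article
After 6 (parentNode): head
After 7 (lastChild): article

Answer: article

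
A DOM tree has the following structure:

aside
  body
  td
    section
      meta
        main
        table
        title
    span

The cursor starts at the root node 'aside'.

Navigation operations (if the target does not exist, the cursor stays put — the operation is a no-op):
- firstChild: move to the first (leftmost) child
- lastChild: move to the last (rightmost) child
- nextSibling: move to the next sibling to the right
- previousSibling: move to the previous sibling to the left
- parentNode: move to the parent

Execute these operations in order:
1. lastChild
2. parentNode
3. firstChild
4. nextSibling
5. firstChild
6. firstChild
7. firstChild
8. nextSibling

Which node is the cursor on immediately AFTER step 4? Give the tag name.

After 1 (lastChild): td
After 2 (parentNode): aside
After 3 (firstChild): body
After 4 (nextSibling): td

Answer: td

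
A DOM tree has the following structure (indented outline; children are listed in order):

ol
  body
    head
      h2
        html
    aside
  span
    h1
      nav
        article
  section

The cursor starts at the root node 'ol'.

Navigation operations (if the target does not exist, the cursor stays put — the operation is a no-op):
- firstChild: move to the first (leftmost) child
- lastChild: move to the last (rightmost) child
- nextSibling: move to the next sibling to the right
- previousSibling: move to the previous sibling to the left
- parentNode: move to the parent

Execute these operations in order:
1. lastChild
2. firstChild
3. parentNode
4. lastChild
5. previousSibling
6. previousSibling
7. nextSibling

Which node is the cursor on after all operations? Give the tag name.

After 1 (lastChild): section
After 2 (firstChild): section (no-op, stayed)
After 3 (parentNode): ol
After 4 (lastChild): section
After 5 (previousSibling): span
After 6 (previousSibling): body
After 7 (nextSibling): span

Answer: span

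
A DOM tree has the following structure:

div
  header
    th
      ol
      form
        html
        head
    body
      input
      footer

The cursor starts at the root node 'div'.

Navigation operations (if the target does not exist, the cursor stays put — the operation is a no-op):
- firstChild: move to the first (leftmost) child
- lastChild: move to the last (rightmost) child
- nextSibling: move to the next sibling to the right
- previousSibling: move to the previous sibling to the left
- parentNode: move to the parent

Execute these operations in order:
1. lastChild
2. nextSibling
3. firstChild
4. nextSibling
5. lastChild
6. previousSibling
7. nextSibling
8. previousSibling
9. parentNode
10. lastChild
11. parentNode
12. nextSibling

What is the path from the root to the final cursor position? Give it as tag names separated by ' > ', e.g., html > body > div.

After 1 (lastChild): header
After 2 (nextSibling): header (no-op, stayed)
After 3 (firstChild): th
After 4 (nextSibling): body
After 5 (lastChild): footer
After 6 (previousSibling): input
After 7 (nextSibling): footer
After 8 (previousSibling): input
After 9 (parentNode): body
After 10 (lastChild): footer
After 11 (parentNode): body
After 12 (nextSibling): body (no-op, stayed)

Answer: div > header > body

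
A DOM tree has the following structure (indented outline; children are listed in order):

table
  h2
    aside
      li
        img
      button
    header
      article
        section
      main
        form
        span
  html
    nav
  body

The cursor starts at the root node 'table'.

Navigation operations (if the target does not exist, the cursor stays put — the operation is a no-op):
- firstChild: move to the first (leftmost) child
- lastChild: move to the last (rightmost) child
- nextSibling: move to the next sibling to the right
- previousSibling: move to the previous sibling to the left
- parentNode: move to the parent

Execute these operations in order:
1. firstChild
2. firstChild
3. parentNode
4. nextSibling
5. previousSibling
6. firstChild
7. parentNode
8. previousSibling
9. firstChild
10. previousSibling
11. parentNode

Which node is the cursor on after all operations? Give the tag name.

After 1 (firstChild): h2
After 2 (firstChild): aside
After 3 (parentNode): h2
After 4 (nextSibling): html
After 5 (previousSibling): h2
After 6 (firstChild): aside
After 7 (parentNode): h2
After 8 (previousSibling): h2 (no-op, stayed)
After 9 (firstChild): aside
After 10 (previousSibling): aside (no-op, stayed)
After 11 (parentNode): h2

Answer: h2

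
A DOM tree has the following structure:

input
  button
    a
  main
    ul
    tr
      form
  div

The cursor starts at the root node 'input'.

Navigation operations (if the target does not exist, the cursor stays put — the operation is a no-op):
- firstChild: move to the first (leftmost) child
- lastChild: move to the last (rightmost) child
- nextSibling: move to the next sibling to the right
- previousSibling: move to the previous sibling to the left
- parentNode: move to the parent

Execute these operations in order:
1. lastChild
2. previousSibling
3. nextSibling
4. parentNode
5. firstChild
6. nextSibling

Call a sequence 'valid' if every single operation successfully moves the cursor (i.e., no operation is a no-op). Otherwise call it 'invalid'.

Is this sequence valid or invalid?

Answer: valid

Derivation:
After 1 (lastChild): div
After 2 (previousSibling): main
After 3 (nextSibling): div
After 4 (parentNode): input
After 5 (firstChild): button
After 6 (nextSibling): main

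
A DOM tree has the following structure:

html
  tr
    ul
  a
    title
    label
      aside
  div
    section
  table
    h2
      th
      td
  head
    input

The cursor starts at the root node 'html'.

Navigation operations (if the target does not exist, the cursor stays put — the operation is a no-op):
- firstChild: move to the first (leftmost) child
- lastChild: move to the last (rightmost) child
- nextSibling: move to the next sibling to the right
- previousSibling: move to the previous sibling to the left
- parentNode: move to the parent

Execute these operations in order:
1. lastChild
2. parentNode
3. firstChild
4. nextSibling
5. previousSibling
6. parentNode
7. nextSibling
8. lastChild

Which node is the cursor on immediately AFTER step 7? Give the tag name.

After 1 (lastChild): head
After 2 (parentNode): html
After 3 (firstChild): tr
After 4 (nextSibling): a
After 5 (previousSibling): tr
After 6 (parentNode): html
After 7 (nextSibling): html (no-op, stayed)

Answer: html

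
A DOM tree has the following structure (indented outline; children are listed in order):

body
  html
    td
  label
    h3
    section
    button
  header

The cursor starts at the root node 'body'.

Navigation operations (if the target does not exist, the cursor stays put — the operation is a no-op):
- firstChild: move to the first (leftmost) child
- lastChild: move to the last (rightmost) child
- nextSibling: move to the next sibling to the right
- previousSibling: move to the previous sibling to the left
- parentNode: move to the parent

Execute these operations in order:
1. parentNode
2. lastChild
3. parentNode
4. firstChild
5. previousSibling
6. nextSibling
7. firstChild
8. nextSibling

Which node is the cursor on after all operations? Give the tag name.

Answer: section

Derivation:
After 1 (parentNode): body (no-op, stayed)
After 2 (lastChild): header
After 3 (parentNode): body
After 4 (firstChild): html
After 5 (previousSibling): html (no-op, stayed)
After 6 (nextSibling): label
After 7 (firstChild): h3
After 8 (nextSibling): section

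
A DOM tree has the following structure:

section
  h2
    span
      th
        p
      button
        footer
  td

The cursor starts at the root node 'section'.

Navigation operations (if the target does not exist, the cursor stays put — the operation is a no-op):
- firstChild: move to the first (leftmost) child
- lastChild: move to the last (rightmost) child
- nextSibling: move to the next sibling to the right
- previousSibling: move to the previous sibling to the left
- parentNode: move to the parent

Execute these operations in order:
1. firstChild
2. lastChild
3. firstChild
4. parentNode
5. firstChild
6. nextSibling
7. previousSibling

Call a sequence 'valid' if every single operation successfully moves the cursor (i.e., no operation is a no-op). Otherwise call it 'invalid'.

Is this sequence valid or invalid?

After 1 (firstChild): h2
After 2 (lastChild): span
After 3 (firstChild): th
After 4 (parentNode): span
After 5 (firstChild): th
After 6 (nextSibling): button
After 7 (previousSibling): th

Answer: valid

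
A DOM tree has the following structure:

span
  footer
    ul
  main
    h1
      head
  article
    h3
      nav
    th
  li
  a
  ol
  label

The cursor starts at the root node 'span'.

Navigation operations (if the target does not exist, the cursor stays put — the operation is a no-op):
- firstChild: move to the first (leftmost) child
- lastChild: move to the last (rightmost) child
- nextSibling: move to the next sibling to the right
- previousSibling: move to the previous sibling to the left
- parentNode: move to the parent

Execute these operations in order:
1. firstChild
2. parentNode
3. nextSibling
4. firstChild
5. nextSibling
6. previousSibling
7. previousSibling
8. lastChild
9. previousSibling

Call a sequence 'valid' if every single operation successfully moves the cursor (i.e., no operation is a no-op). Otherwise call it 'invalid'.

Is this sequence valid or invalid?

Answer: invalid

Derivation:
After 1 (firstChild): footer
After 2 (parentNode): span
After 3 (nextSibling): span (no-op, stayed)
After 4 (firstChild): footer
After 5 (nextSibling): main
After 6 (previousSibling): footer
After 7 (previousSibling): footer (no-op, stayed)
After 8 (lastChild): ul
After 9 (previousSibling): ul (no-op, stayed)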